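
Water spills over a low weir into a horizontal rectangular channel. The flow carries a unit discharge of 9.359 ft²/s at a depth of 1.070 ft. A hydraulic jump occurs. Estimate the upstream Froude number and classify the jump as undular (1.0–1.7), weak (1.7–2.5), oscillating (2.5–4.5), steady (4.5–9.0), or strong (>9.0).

V₁ = q/y₁ = 9.359/1.070 = 8.747 ft/s. Fr₁ = V₁/√(g·y₁) = 8.747/√(32.2×1.070) = 1.490.
Fr₁ = 1.490 lies in the undular range.

Fr₁ = 1.490; undular jump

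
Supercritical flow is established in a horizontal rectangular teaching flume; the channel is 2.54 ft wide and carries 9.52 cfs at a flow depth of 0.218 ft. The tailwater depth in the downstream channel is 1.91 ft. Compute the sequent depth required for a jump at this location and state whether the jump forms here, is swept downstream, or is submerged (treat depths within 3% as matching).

y₂ = 1.89 ft; the jump forms here

q = Q/b = 9.52/2.54 = 3.75 ft²/s; V₁ = q/y₁ = 17.2 ft/s. Fr₁ = V₁/√(g·y₁) = 6.49.
Sequent-depth ratio: y₂/y₁ = ½[√(1 + 8Fr₁²) − 1] = ½[√337.9 − 1] = 8.69.
y₂ = 8.69 × 0.218 = 1.89 ft.
Tailwater y_tw = 1.91 ft: y_tw ≈ y₂, so the jump forms here.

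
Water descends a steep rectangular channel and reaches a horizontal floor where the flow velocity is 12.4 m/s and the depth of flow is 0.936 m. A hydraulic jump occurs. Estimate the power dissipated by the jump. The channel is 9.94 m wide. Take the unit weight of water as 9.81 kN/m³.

Fr₁ = V₁/√(g·y₁) = 12.4/√(9.81×0.936) = 4.09.
By Bélanger, y₂/y₁ = ½[√(1 + 8Fr₁²) − 1] = ½[√135.0 − 1] = 5.31.
y₂ = 5.31 × 0.936 = 4.97 m.
Head loss: ΔE = (y₂ − y₁)³/(4y₁y₂) = (4.97 − 0.936)³/(4×0.936×4.97) = 65.6/18.6 = 3.53 m.
q = V₁·y₁ = 12.4 × 0.936 = 11.6 m²/s. Q = q·b = 11.6 × 9.94 = 115 m³/s. P = γ·Q·ΔE = 9.81 × 115 × 3.53 = 3990 kW.

P = 3990 kW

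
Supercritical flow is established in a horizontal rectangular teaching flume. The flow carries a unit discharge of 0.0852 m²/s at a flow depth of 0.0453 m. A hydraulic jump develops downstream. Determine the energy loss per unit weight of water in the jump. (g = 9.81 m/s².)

ΔE = 0.0515 m

V₁ = q/y₁ = 0.0852/0.0453 = 1.88 m/s. Fr₁ = V₁/√(g·y₁) = 1.88/√(9.81×0.0453) = 2.82.
Sequent-depth ratio: y₂/y₁ = ½[√(1 + 8Fr₁²) − 1] = ½[√64.68 − 1] = 3.52.
y₂ = 3.52 × 0.0453 = 0.160 m.
V₂ = q/y₂ = 0.0852/0.160 = 0.534 m/s. E₁ = y₁ + V₁²/2g = 0.226 m; E₂ = y₂ + V₂²/2g = 0.174 m. ΔE = E₁ − E₂ = 0.0515 m.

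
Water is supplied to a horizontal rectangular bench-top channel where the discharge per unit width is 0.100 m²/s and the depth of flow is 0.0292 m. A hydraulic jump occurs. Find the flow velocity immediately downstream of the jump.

V₂ = 0.400 m/s

V₁ = q/y₁ = 0.100/0.0292 = 3.42 m/s. Fr₁ = V₁/√(g·y₁) = 3.42/√(9.81×0.0292) = 6.40.
Conjugate-depth relation: y₂/y₁ = ½[√(1 + 8Fr₁²) − 1] = ½[√328.5 − 1] = 8.56.
y₂ = 8.56 × 0.0292 = 0.250 m.
V₂ = q/y₂ = 0.100/0.250 = 0.400 m/s.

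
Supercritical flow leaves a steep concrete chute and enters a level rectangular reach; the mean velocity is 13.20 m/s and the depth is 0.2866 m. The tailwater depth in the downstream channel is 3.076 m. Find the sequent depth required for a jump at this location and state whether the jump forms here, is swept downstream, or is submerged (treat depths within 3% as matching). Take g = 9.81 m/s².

Fr₁ = V₁/√(g·y₁) = 13.20/√(9.81×0.2866) = 7.872.
From the momentum equation for a rectangular channel, y₂/y₁ = ½[√(1 + 8Fr₁²) − 1] = ½[√496.78 − 1] = 10.64.
y₂ = 10.64 × 0.2866 = 3.051 m.
Tailwater y_tw = 3.076 m: y_tw ≈ y₂, so the jump forms here.

y₂ = 3.051 m; the jump forms here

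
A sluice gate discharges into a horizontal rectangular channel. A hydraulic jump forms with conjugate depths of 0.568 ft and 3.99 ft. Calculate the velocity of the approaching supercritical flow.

For a rectangular channel the momentum equation gives q² = ½·g·y₁·y₂·(y₁ + y₂) = ½×32.2×0.568×3.99×4.56 = 166.
q = √166 = 12.9 ft²/s.
V₁ = q/y₁ = 12.9/0.568 = 22.7 ft/s.

V₁ = 22.7 ft/s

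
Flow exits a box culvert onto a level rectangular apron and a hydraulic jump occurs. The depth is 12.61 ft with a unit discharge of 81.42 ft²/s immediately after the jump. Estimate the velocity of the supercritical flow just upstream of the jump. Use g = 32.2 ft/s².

V₂ = q/y₂ = 81.42/12.61 = 6.457 ft/s; Fr₂ = V₂/√(g·y₂) = 0.3204.
The Bélanger relation is symmetric: y₁/y₂ = ½[√(1 + 8Fr₂²) − 1] = ½[√1.8214 − 1] = 0.1748.
y₁ = 0.1748 × 12.61 = 2.204 ft.
V₁ = q/y₁ = 81.42/2.204 = 36.94 ft/s.

V₁ = 36.94 ft/s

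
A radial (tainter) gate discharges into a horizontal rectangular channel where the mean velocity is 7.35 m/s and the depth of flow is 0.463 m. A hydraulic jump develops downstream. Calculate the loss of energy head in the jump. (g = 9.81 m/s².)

ΔE = 1.04 m

Fr₁ = V₁/√(g·y₁) = 7.35/√(9.81×0.463) = 3.45.
Conjugate-depth relation: y₂/y₁ = ½[√(1 + 8Fr₁²) − 1] = ½[√96.15 − 1] = 4.40.
y₂ = 4.40 × 0.463 = 2.04 m.
Head loss: ΔE = (y₂ − y₁)³/(4y₁y₂) = (2.04 − 0.463)³/(4×0.463×2.04) = 3.91/3.78 = 1.04 m.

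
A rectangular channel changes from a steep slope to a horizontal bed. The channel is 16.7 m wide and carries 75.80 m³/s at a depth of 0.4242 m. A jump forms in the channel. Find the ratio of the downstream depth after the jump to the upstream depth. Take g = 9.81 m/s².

q = Q/b = 75.80/16.7 = 4.539 m²/s; V₁ = q/y₁ = 10.70 m/s. Fr₁ = V₁/√(g·y₁) = 5.245.
Conjugate-depth relation: y₂/y₁ = ½[√(1 + 8Fr₁²) − 1] = ½[√221.10 − 1] = 6.935.

y₂/y₁ = 6.935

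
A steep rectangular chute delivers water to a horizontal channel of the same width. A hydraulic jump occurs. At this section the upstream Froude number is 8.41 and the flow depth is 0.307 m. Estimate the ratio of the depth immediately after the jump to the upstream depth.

y₂/y₁ = 11.4

Fr₁ = 8.41 (given).
Sequent-depth ratio: y₂/y₁ = ½[√(1 + 8Fr₁²) − 1] = ½[√566.8 − 1] = 11.4.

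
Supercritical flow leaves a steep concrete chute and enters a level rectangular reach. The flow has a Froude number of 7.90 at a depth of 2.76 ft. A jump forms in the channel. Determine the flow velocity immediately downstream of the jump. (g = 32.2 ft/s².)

V₂ = 6.97 ft/s

Fr₁ = 7.90 (given).
Bélanger equation: y₂/y₁ = ½[√(1 + 8Fr₁²) − 1] = ½[√500.3 − 1] = 10.7.
y₂ = 10.7 × 2.76 = 29.5 ft.
V₁ = Fr₁·√(g·y₁) = 7.90×√(32.2×2.76) = 74.5 ft/s; q = V₁·y₁ = 206 ft²/s.
V₂ = q/y₂ = 206/29.5 = 6.97 ft/s.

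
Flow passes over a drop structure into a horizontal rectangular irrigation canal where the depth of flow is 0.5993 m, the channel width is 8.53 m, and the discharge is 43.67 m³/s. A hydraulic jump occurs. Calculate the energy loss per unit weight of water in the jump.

ΔE = 1.434 m

q = Q/b = 43.67/8.53 = 5.120 m²/s; V₁ = q/y₁ = 8.543 m/s. Fr₁ = V₁/√(g·y₁) = 3.523.
By Bélanger, y₂/y₁ = ½[√(1 + 8Fr₁²) − 1] = ½[√100.30 − 1] = 4.508.
y₂ = 4.508 × 0.5993 = 2.701 m.
V₂ = q/y₂ = 5.120/2.701 = 1.895 m/s. E₁ = y₁ + V₁²/2g = 4.319 m; E₂ = y₂ + V₂²/2g = 2.884 m. ΔE = E₁ − E₂ = 1.434 m.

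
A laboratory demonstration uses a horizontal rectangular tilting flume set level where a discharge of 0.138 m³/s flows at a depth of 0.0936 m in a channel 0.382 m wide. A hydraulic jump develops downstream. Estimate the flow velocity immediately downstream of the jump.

V₂ = 0.740 m/s

q = Q/b = 0.138/0.382 = 0.361 m²/s; V₁ = q/y₁ = 3.86 m/s. Fr₁ = V₁/√(g·y₁) = 4.03.
Sequent-depth ratio: y₂/y₁ = ½[√(1 + 8Fr₁²) − 1] = ½[√130.8 − 1] = 5.22.
y₂ = 5.22 × 0.0936 = 0.488 m.
V₂ = q/y₂ = 0.361/0.488 = 0.740 m/s.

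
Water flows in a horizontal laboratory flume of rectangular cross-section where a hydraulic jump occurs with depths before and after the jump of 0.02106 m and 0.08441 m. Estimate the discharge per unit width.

q = 0.03033 m²/s

For a rectangular channel the momentum equation gives q² = ½·g·y₁·y₂·(y₁ + y₂) = ½×9.81×0.02106×0.08441×0.1055 = 0.0009196.
q = √0.0009196 = 0.03033 m²/s.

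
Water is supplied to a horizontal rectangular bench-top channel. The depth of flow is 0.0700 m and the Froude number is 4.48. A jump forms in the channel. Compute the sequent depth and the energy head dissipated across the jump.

Fr₁ = 4.48 (given).
By Bélanger, y₂/y₁ = ½[√(1 + 8Fr₁²) − 1] = ½[√161.6 − 1] = 5.86.
y₂ = 5.86 × 0.0700 = 0.410 m.
V₁ = Fr₁·√(g·y₁) = 4.48×√(9.81×0.0700) = 3.71 m/s; q = V₁·y₁ = 0.260 m²/s. V₂ = q/y₂ = 0.260/0.410 = 0.634 m/s. E₁ = y₁ + V₁²/2g = 0.772 m; E₂ = y₂ + V₂²/2g = 0.430 m. ΔE = E₁ − E₂ = 0.342 m.

y₂ = 0.410 m; ΔE = 0.342 m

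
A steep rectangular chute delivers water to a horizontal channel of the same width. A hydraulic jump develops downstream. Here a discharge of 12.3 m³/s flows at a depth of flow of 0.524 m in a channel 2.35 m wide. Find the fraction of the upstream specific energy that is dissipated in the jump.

ΔE/E₁ = 0.435 (43.5%)

q = Q/b = 12.3/2.35 = 5.23 m²/s; V₁ = q/y₁ = 9.99 m/s. Fr₁ = V₁/√(g·y₁) = 4.41.
Bélanger equation: y₂/y₁ = ½[√(1 + 8Fr₁²) − 1] = ½[√156.3 − 1] = 5.75.
y₂ = 5.75 × 0.524 = 3.01 m.
E₁ = y₁ + V₁²/2g = 5.61 m. ΔE = (y₂ − y₁)³/(4y₁y₂) = 2.44 m. ΔE/E₁ = 2.44/5.61 = 0.435.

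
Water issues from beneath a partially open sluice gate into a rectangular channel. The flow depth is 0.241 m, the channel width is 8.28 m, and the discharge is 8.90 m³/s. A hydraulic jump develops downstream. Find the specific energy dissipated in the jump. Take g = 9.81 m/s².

q = Q/b = 8.90/8.28 = 1.07 m²/s; V₁ = q/y₁ = 4.46 m/s. Fr₁ = V₁/√(g·y₁) = 2.90.
From the momentum equation for a rectangular channel, y₂/y₁ = ½[√(1 + 8Fr₁²) − 1] = ½[√68.31 − 1] = 3.63.
y₂ = 3.63 × 0.241 = 0.875 m.
Head loss: ΔE = (y₂ − y₁)³/(4y₁y₂) = (0.875 − 0.241)³/(4×0.241×0.875) = 0.255/0.844 = 0.303 m.

ΔE = 0.303 m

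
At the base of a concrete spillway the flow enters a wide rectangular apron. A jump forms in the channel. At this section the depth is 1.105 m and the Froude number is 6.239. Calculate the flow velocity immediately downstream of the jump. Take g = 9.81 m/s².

V₂ = 2.464 m/s

Fr₁ = 6.239 (given).
Bélanger equation: y₂/y₁ = ½[√(1 + 8Fr₁²) − 1] = ½[√312.40 − 1] = 8.337.
y₂ = 8.337 × 1.105 = 9.213 m.
V₁ = Fr₁·√(g·y₁) = 6.239×√(9.81×1.105) = 20.54 m/s; q = V₁·y₁ = 22.70 m²/s.
V₂ = q/y₂ = 22.70/9.213 = 2.464 m/s.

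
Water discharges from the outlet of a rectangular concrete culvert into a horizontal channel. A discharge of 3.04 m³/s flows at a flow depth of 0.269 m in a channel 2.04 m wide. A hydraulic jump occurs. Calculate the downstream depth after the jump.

q = Q/b = 3.04/2.04 = 1.49 m²/s; V₁ = q/y₁ = 5.54 m/s. Fr₁ = V₁/√(g·y₁) = 3.41.
By Bélanger, y₂/y₁ = ½[√(1 + 8Fr₁²) − 1] = ½[√94.04 − 1] = 4.35.
y₂ = 4.35 × 0.269 = 1.17 m.

y₂ = 1.17 m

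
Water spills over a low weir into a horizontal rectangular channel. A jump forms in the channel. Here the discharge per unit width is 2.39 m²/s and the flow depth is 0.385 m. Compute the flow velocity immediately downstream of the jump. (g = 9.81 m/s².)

V₁ = q/y₁ = 2.39/0.385 = 6.21 m/s. Fr₁ = V₁/√(g·y₁) = 6.21/√(9.81×0.385) = 3.19.
From the momentum equation for a rectangular channel, y₂/y₁ = ½[√(1 + 8Fr₁²) − 1] = ½[√82.63 − 1] = 4.04.
y₂ = 4.04 × 0.385 = 1.56 m.
V₂ = q/y₂ = 2.39/1.56 = 1.53 m/s.

V₂ = 1.53 m/s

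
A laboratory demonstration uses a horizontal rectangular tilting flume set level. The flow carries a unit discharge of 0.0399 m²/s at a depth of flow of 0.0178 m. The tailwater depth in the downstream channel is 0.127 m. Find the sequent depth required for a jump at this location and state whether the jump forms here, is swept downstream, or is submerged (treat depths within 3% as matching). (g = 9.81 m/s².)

V₁ = q/y₁ = 0.0399/0.0178 = 2.24 m/s. Fr₁ = V₁/√(g·y₁) = 2.24/√(9.81×0.0178) = 5.36.
From the momentum equation for a rectangular channel, y₂/y₁ = ½[√(1 + 8Fr₁²) − 1] = ½[√231.2 − 1] = 7.10.
y₂ = 7.10 × 0.0178 = 0.126 m.
Tailwater y_tw = 0.127 m: y_tw ≈ y₂, so the jump forms here.

y₂ = 0.126 m; the jump forms here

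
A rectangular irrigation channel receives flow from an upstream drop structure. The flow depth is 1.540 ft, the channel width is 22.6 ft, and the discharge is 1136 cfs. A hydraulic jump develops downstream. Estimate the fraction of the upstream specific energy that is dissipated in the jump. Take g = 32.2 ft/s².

ΔE/E₁ = 0.458 (45.8%)

q = Q/b = 1136/22.6 = 50.27 ft²/s; V₁ = q/y₁ = 32.64 ft/s. Fr₁ = V₁/√(g·y₁) = 4.635.
Sequent-depth ratio: y₂/y₁ = ½[√(1 + 8Fr₁²) − 1] = ½[√172.87 − 1] = 6.074.
y₂ = 6.074 × 1.540 = 9.354 ft.
E₁ = y₁ + V₁²/2g = 18.08 ft. ΔE = (y₂ − y₁)³/(4y₁y₂) = 8.280 ft. ΔE/E₁ = 8.280/18.08 = 0.458.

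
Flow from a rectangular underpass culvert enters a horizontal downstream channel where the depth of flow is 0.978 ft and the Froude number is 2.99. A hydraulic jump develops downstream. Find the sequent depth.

y₂ = 3.68 ft

Fr₁ = 2.99 (given).
Conjugate-depth relation: y₂/y₁ = ½[√(1 + 8Fr₁²) − 1] = ½[√72.52 − 1] = 3.76.
y₂ = 3.76 × 0.978 = 3.68 ft.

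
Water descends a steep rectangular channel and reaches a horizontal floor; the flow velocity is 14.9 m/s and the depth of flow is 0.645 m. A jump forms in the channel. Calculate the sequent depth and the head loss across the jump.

Fr₁ = V₁/√(g·y₁) = 14.9/√(9.81×0.645) = 5.92.
Sequent-depth ratio: y₂/y₁ = ½[√(1 + 8Fr₁²) − 1] = ½[√281.7 − 1] = 7.89.
y₂ = 7.89 × 0.645 = 5.09 m.
Head loss: ΔE = (y₂ − y₁)³/(4y₁y₂) = (5.09 − 0.645)³/(4×0.645×5.09) = 87.8/13.1 = 6.69 m.

y₂ = 5.09 m; ΔE = 6.69 m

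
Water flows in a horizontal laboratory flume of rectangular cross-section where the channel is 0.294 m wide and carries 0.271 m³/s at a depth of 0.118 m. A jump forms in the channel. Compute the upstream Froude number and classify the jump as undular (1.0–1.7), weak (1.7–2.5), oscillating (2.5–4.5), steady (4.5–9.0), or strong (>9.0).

Fr₁ = 7.26; steady jump

q = Q/b = 0.271/0.294 = 0.922 m²/s; V₁ = q/y₁ = 7.81 m/s. Fr₁ = V₁/√(g·y₁) = 7.26.
Fr₁ = 7.26 lies in the steady range.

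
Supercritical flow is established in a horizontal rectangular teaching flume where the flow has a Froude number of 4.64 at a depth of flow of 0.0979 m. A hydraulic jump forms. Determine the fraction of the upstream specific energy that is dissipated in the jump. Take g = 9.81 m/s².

ΔE/E₁ = 0.458 (45.8%)

Fr₁ = 4.64 (given).
From the momentum equation for a rectangular channel, y₂/y₁ = ½[√(1 + 8Fr₁²) − 1] = ½[√173.2 − 1] = 6.08.
y₂ = 6.08 × 0.0979 = 0.595 m.
E₁ = y₁(1 + Fr₁²/2) = 0.0979×(1 + 4.64²/2) = 1.15 m. ΔE = (y₂ − y₁)³/(4y₁y₂) = 0.528 m. ΔE/E₁ = 0.528/1.15 = 0.458.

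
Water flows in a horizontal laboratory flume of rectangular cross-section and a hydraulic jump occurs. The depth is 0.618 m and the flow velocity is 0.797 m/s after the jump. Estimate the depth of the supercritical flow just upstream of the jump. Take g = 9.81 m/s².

y₁ = 0.110 m

Fr₂ = V₂/√(g·y₂) = 0.797/√(9.81×0.618) = 0.324.
Since the conjugate-depth ratio holds either way, y₁/y₂ = ½[√(1 + 8Fr₂²) − 1] = ½[√1.838 − 1] = 0.178.
y₁ = 0.178 × 0.618 = 0.110 m.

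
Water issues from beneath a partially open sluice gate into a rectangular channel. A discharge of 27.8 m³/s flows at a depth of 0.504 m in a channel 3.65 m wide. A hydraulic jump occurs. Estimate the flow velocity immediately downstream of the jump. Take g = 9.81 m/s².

V₂ = 1.66 m/s

q = Q/b = 27.8/3.65 = 7.62 m²/s; V₁ = q/y₁ = 15.1 m/s. Fr₁ = V₁/√(g·y₁) = 6.80.
Sequent-depth ratio: y₂/y₁ = ½[√(1 + 8Fr₁²) − 1] = ½[√370.5 − 1] = 9.12.
y₂ = 9.12 × 0.504 = 4.60 m.
V₂ = q/y₂ = 7.62/4.60 = 1.66 m/s.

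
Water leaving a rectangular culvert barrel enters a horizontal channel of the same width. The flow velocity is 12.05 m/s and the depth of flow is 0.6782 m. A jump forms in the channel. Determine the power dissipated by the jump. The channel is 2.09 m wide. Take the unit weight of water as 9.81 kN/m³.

P = 624.5 kW

Fr₁ = V₁/√(g·y₁) = 12.05/√(9.81×0.6782) = 4.672.
Sequent-depth ratio: y₂/y₁ = ½[√(1 + 8Fr₁²) − 1] = ½[√175.60 − 1] = 6.126.
y₂ = 6.126 × 0.6782 = 4.154 m.
Head loss: ΔE = (y₂ − y₁)³/(4y₁y₂) = (4.154 − 0.6782)³/(4×0.6782×4.154) = 42.01/11.27 = 3.727 m.
q = V₁·y₁ = 12.05 × 0.6782 = 8.172 m²/s. Q = q·b = 8.172 × 2.09 = 17.08 m³/s. P = γ·Q·ΔE = 9.81 × 17.08 × 3.727 = 624.5 kW.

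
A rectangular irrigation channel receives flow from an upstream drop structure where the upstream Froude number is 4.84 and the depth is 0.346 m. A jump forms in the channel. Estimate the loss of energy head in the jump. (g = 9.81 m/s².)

Fr₁ = 4.84 (given).
By Bélanger, y₂/y₁ = ½[√(1 + 8Fr₁²) − 1] = ½[√188.4 − 1] = 6.36.
y₂ = 6.36 × 0.346 = 2.20 m.
Head loss: ΔE = (y₂ − y₁)³/(4y₁y₂) = (2.20 − 0.346)³/(4×0.346×2.20) = 6.39/3.05 = 2.10 m.

ΔE = 2.10 m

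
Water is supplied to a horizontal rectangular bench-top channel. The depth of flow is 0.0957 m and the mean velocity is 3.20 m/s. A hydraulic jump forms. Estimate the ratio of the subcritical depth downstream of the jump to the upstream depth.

y₂/y₁ = 4.20

Fr₁ = V₁/√(g·y₁) = 3.20/√(9.81×0.0957) = 3.30.
Conjugate-depth relation: y₂/y₁ = ½[√(1 + 8Fr₁²) − 1] = ½[√88.26 − 1] = 4.20.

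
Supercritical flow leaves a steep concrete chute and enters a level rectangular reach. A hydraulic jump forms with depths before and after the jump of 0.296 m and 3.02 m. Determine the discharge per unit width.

q = 3.81 m²/s

For a rectangular channel the momentum equation gives q² = ½·g·y₁·y₂·(y₁ + y₂) = ½×9.81×0.296×3.02×3.32 = 14.5.
q = √14.5 = 3.81 m²/s.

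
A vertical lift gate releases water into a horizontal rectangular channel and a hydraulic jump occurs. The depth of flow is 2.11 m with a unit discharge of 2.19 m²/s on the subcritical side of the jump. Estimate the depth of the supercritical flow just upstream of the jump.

y₁ = 0.201 m

V₂ = q/y₂ = 2.19/2.11 = 1.04 m/s; Fr₂ = V₂/√(g·y₂) = 0.228.
From the momentum equation (using Fr₂), y₁/y₂ = ½[√(1 + 8Fr₂²) − 1] = ½[√1.416 − 1] = 0.0951.
y₁ = 0.0951 × 2.11 = 0.201 m.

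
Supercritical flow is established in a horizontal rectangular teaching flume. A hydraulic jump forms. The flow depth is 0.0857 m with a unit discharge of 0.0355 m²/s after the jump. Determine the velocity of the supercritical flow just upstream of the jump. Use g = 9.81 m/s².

V₂ = q/y₂ = 0.0355/0.0857 = 0.414 m/s; Fr₂ = V₂/√(g·y₂) = 0.452.
Since the conjugate-depth ratio holds either way, y₁/y₂ = ½[√(1 + 8Fr₂²) − 1] = ½[√2.633 − 1] = 0.311.
y₁ = 0.311 × 0.0857 = 0.0267 m.
V₁ = q/y₁ = 0.0355/0.0267 = 1.33 m/s.

V₁ = 1.33 m/s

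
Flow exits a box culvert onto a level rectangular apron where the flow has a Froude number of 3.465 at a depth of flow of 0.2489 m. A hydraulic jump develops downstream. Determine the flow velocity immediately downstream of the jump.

V₂ = 1.223 m/s

Fr₁ = 3.465 (given).
Bélanger equation: y₂/y₁ = ½[√(1 + 8Fr₁²) − 1] = ½[√97.050 − 1] = 4.426.
y₂ = 4.426 × 0.2489 = 1.102 m.
V₁ = Fr₁·√(g·y₁) = 3.465×√(9.81×0.2489) = 5.414 m/s; q = V₁·y₁ = 1.348 m²/s.
V₂ = q/y₂ = 1.348/1.102 = 1.223 m/s.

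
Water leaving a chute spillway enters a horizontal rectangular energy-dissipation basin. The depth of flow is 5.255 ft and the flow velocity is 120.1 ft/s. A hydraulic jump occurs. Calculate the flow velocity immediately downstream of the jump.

V₂ = 9.557 ft/s

Fr₁ = V₁/√(g·y₁) = 120.1/√(32.2×5.255) = 9.233.
Bélanger equation: y₂/y₁ = ½[√(1 + 8Fr₁²) − 1] = ½[√682.94 − 1] = 12.57.
y₂ = 12.57 × 5.255 = 66.04 ft.
q = V₁·y₁ = 120.1 × 5.255 = 631.1 ft²/s.
V₂ = q/y₂ = 631.1/66.04 = 9.557 ft/s.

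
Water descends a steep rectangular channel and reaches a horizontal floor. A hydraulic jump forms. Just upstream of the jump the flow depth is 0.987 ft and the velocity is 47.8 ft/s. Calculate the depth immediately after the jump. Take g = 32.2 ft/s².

Fr₁ = V₁/√(g·y₁) = 47.8/√(32.2×0.987) = 8.48.
Conjugate-depth relation: y₂/y₁ = ½[√(1 + 8Fr₁²) − 1] = ½[√576.1 − 1] = 11.5.
y₂ = 11.5 × 0.987 = 11.4 ft.

y₂ = 11.4 ft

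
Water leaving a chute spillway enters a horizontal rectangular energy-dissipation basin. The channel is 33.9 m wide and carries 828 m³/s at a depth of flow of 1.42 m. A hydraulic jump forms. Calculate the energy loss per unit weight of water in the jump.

q = Q/b = 828/33.9 = 24.4 m²/s; V₁ = q/y₁ = 17.2 m/s. Fr₁ = V₁/√(g·y₁) = 4.61.
Bélanger equation: y₂/y₁ = ½[√(1 + 8Fr₁²) − 1] = ½[√170.9 − 1] = 6.04.
y₂ = 6.04 × 1.42 = 8.57 m.
Head loss: ΔE = (y₂ − y₁)³/(4y₁y₂) = (8.57 − 1.42)³/(4×1.42×8.57) = 366/48.7 = 7.51 m.

ΔE = 7.51 m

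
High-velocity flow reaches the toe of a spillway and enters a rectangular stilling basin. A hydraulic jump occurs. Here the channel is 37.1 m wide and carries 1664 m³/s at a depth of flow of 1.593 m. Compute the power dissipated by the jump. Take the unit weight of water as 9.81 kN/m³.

P = 429135 kW

q = Q/b = 1664/37.1 = 44.85 m²/s; V₁ = q/y₁ = 28.16 m/s. Fr₁ = V₁/√(g·y₁) = 7.122.
Sequent-depth ratio: y₂/y₁ = ½[√(1 + 8Fr₁²) − 1] = ½[√406.82 − 1] = 9.585.
y₂ = 9.585 × 1.593 = 15.27 m.
Head loss: ΔE = (y₂ − y₁)³/(4y₁y₂) = (15.27 − 1.593)³/(4×1.593×15.27) = 2558/97.29 = 26.29 m.
P = γ·Q·ΔE = 9.81 × 1664 × 26.29 = 429135 kW.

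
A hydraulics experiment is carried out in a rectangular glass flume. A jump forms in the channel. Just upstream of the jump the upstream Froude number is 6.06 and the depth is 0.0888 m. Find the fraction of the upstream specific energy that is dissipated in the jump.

Fr₁ = 6.06 (given).
By Bélanger, y₂/y₁ = ½[√(1 + 8Fr₁²) − 1] = ½[√294.8 − 1] = 8.08.
y₂ = 8.08 × 0.0888 = 0.718 m.
E₁ = y₁(1 + Fr₁²/2) = 0.0888×(1 + 6.06²/2) = 1.72 m. ΔE = (y₂ − y₁)³/(4y₁y₂) = 0.976 m. ΔE/E₁ = 0.976/1.72 = 0.568.

ΔE/E₁ = 0.568 (56.8%)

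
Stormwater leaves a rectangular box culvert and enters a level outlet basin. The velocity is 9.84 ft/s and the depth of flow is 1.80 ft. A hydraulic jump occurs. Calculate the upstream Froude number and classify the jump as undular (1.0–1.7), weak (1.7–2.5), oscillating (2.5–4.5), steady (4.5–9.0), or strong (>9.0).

Fr₁ = 1.29; undular jump

Fr₁ = V₁/√(g·y₁) = 9.84/√(32.2×1.80) = 1.29.
Fr₁ = 1.29 lies in the undular range.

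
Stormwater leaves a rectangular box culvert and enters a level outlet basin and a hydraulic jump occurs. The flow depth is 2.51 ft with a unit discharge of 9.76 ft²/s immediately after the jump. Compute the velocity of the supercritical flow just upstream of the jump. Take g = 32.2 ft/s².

V₂ = q/y₂ = 9.76/2.51 = 3.89 ft/s; Fr₂ = V₂/√(g·y₂) = 0.433.
From the momentum equation (using Fr₂), y₁/y₂ = ½[√(1 + 8Fr₂²) − 1] = ½[√2.497 − 1] = 0.290.
y₁ = 0.290 × 2.51 = 0.728 ft.
V₁ = q/y₁ = 9.76/0.728 = 13.4 ft/s.

V₁ = 13.4 ft/s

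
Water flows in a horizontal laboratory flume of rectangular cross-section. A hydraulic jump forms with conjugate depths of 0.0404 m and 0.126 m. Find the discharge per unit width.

q = 0.0645 m²/s

For a rectangular channel the momentum equation gives q² = ½·g·y₁·y₂·(y₁ + y₂) = ½×9.81×0.0404×0.126×0.166 = 0.00415.
q = √0.00415 = 0.0645 m²/s.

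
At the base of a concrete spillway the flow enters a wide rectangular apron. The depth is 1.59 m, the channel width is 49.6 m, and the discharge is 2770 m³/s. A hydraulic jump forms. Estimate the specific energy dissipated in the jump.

ΔE = 44.8 m

q = Q/b = 2770/49.6 = 55.8 m²/s; V₁ = q/y₁ = 35.1 m/s. Fr₁ = V₁/√(g·y₁) = 8.89.
Bélanger equation: y₂/y₁ = ½[√(1 + 8Fr₁²) − 1] = ½[√633.7 − 1] = 12.1.
y₂ = 12.1 × 1.59 = 19.2 m.
V₂ = q/y₂ = 55.8/19.2 = 2.91 m/s. E₁ = y₁ + V₁²/2g = 64.5 m; E₂ = y₂ + V₂²/2g = 19.6 m. ΔE = E₁ − E₂ = 44.8 m.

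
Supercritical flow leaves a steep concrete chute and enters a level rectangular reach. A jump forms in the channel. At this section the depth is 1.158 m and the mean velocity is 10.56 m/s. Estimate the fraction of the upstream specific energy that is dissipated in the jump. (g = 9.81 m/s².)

Fr₁ = V₁/√(g·y₁) = 10.56/√(9.81×1.158) = 3.133.
Sequent-depth ratio: y₂/y₁ = ½[√(1 + 8Fr₁²) − 1] = ½[√79.531 − 1] = 3.959.
y₂ = 3.959 × 1.158 = 4.585 m.
E₁ = y₁ + V₁²/2g = 6.842 m. ΔE = (y₂ − y₁)³/(4y₁y₂) = 1.895 m. ΔE/E₁ = 1.895/6.842 = 0.277.

ΔE/E₁ = 0.277 (27.7%)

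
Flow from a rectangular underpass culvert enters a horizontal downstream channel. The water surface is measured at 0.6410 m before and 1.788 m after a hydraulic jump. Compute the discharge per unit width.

For a rectangular channel the momentum equation gives q² = ½·g·y₁·y₂·(y₁ + y₂) = ½×9.81×0.6410×1.788×2.429 = 13.66.
q = √13.66 = 3.695 m²/s.

q = 3.695 m²/s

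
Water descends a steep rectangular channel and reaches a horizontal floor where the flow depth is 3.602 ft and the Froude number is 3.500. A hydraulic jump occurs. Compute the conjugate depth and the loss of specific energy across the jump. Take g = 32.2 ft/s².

y₂ = 16.12 ft; ΔE = 8.444 ft

Fr₁ = 3.500 (given).
From the momentum equation for a rectangular channel, y₂/y₁ = ½[√(1 + 8Fr₁²) − 1] = ½[√99.000 − 1] = 4.475.
y₂ = 4.475 × 3.602 = 16.12 ft.
Head loss: ΔE = (y₂ − y₁)³/(4y₁y₂) = (16.12 − 3.602)³/(4×3.602×16.12) = 1961/232.2 = 8.444 ft.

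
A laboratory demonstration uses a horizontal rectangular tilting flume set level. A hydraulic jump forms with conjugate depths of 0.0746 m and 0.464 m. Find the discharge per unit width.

For a rectangular channel the momentum equation gives q² = ½·g·y₁·y₂·(y₁ + y₂) = ½×9.81×0.0746×0.464×0.539 = 0.0914.
q = √0.0914 = 0.302 m²/s.

q = 0.302 m²/s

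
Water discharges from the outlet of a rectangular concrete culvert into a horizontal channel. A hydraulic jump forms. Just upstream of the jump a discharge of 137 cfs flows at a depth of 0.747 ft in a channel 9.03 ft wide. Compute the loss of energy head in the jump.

q = Q/b = 137/9.03 = 15.2 ft²/s; V₁ = q/y₁ = 20.3 ft/s. Fr₁ = V₁/√(g·y₁) = 4.14.
By Bélanger, y₂/y₁ = ½[√(1 + 8Fr₁²) − 1] = ½[√138.2 − 1] = 5.38.
y₂ = 5.38 × 0.747 = 4.02 ft.
V₂ = q/y₂ = 15.2/4.02 = 3.78 ft/s. E₁ = y₁ + V₁²/2g = 7.15 ft; E₂ = y₂ + V₂²/2g = 4.24 ft. ΔE = E₁ − E₂ = 2.91 ft.

ΔE = 2.91 ft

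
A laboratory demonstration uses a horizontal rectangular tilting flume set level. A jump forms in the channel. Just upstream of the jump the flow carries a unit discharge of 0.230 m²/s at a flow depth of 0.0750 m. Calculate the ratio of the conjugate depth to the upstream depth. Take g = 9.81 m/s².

V₁ = q/y₁ = 0.230/0.0750 = 3.07 m/s. Fr₁ = V₁/√(g·y₁) = 3.07/√(9.81×0.0750) = 3.58.
Conjugate-depth relation: y₂/y₁ = ½[√(1 + 8Fr₁²) − 1] = ½[√103.3 − 1] = 4.58.

y₂/y₁ = 4.58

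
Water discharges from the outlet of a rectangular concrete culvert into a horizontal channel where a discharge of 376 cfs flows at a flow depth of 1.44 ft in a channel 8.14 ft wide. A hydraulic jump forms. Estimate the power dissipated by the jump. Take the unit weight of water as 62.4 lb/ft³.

q = Q/b = 376/8.14 = 46.2 ft²/s; V₁ = q/y₁ = 32.1 ft/s. Fr₁ = V₁/√(g·y₁) = 4.71.
From the momentum equation for a rectangular channel, y₂/y₁ = ½[√(1 + 8Fr₁²) − 1] = ½[√178.5 − 1] = 6.18.
y₂ = 6.18 × 1.44 = 8.90 ft.
V₂ = q/y₂ = 46.2/8.90 = 5.19 ft/s. E₁ = y₁ + V₁²/2g = 17.4 ft; E₂ = y₂ + V₂²/2g = 9.32 ft. ΔE = E₁ − E₂ = 8.10 ft.
P = γ·Q·ΔE/550 = 62.4 × 376 × 8.10 / 550 = 346 hp.

P = 346 hp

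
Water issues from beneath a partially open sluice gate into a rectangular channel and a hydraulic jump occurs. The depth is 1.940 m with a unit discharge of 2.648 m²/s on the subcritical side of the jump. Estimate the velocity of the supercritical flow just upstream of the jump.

V₂ = q/y₂ = 2.648/1.940 = 1.365 m/s; Fr₂ = V₂/√(g·y₂) = 0.3129.
From the momentum equation (using Fr₂), y₁/y₂ = ½[√(1 + 8Fr₂²) − 1] = ½[√1.7832 − 1] = 0.1677.
y₁ = 0.1677 × 1.940 = 0.3253 m.
V₁ = q/y₁ = 2.648/0.3253 = 8.140 m/s.

V₁ = 8.140 m/s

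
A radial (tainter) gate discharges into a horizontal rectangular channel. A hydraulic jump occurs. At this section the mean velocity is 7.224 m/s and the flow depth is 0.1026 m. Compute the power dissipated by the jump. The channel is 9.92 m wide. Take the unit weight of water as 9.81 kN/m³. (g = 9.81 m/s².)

Fr₁ = V₁/√(g·y₁) = 7.224/√(9.81×0.1026) = 7.201.
Bélanger equation: y₂/y₁ = ½[√(1 + 8Fr₁²) − 1] = ½[√415.79 − 1] = 9.695.
y₂ = 9.695 × 0.1026 = 0.9948 m.
q = V₁·y₁ = 7.224 × 0.1026 = 0.7412 m²/s. V₂ = q/y₂ = 0.7412/0.9948 = 0.7451 m/s. E₁ = y₁ + V₁²/2g = 2.762 m; E₂ = y₂ + V₂²/2g = 1.023 m. ΔE = E₁ − E₂ = 1.739 m.
Q = q·b = 0.7412 × 9.92 = 7.353 m³/s. P = γ·Q·ΔE = 9.81 × 7.353 × 1.739 = 125.5 kW.

P = 125.5 kW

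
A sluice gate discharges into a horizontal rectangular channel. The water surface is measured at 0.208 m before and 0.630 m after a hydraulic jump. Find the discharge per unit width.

q = 0.734 m²/s

For a rectangular channel the momentum equation gives q² = ½·g·y₁·y₂·(y₁ + y₂) = ½×9.81×0.208×0.630×0.838 = 0.539.
q = √0.539 = 0.734 m²/s.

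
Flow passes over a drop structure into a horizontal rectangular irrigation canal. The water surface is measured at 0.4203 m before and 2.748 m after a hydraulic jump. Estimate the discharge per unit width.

q = 4.237 m²/s

For a rectangular channel the momentum equation gives q² = ½·g·y₁·y₂·(y₁ + y₂) = ½×9.81×0.4203×2.748×3.168 = 17.95.
q = √17.95 = 4.237 m²/s.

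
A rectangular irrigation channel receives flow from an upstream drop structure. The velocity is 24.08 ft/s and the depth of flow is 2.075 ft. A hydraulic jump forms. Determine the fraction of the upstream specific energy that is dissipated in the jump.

Fr₁ = V₁/√(g·y₁) = 24.08/√(32.2×2.075) = 2.946.
From the momentum equation for a rectangular channel, y₂/y₁ = ½[√(1 + 8Fr₁²) − 1] = ½[√70.427 − 1] = 3.696.
y₂ = 3.696 × 2.075 = 7.669 ft.
E₁ = y₁ + V₁²/2g = 11.08 ft. ΔE = (y₂ − y₁)³/(4y₁y₂) = 2.750 ft. ΔE/E₁ = 2.750/11.08 = 0.248.

ΔE/E₁ = 0.248 (24.8%)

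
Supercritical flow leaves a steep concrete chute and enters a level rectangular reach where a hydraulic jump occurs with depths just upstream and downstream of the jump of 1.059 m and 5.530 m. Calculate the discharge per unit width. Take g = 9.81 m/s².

For a rectangular channel the momentum equation gives q² = ½·g·y₁·y₂·(y₁ + y₂) = ½×9.81×1.059×5.530×6.589 = 189.3.
q = √189.3 = 13.76 m²/s.

q = 13.76 m²/s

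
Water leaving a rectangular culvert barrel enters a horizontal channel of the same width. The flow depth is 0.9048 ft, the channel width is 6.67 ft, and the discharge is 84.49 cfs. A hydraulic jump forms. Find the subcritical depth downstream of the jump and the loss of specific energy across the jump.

q = Q/b = 84.49/6.67 = 12.67 ft²/s; V₁ = q/y₁ = 14.00 ft/s. Fr₁ = V₁/√(g·y₁) = 2.594.
Conjugate-depth relation: y₂/y₁ = ½[√(1 + 8Fr₁²) − 1] = ½[√54.819 − 1] = 3.202.
y₂ = 3.202 × 0.9048 = 2.897 ft.
V₂ = q/y₂ = 12.67/2.897 = 4.372 ft/s. E₁ = y₁ + V₁²/2g = 3.948 ft; E₂ = y₂ + V₂²/2g = 3.194 ft. ΔE = E₁ − E₂ = 0.7543 ft.

y₂ = 2.897 ft; ΔE = 0.7543 ft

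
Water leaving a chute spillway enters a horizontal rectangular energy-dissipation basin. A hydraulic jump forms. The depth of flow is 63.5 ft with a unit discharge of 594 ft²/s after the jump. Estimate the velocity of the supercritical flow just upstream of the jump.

V₂ = q/y₂ = 594/63.5 = 9.35 ft/s; Fr₂ = V₂/√(g·y₂) = 0.207.
Applying the sequent-depth relation in reverse, y₁/y₂ = ½[√(1 + 8Fr₂²) − 1] = ½[√1.342 − 1] = 0.0793.
y₁ = 0.0793 × 63.5 = 5.04 ft.
V₁ = q/y₁ = 594/5.04 = 118 ft/s.

V₁ = 118 ft/s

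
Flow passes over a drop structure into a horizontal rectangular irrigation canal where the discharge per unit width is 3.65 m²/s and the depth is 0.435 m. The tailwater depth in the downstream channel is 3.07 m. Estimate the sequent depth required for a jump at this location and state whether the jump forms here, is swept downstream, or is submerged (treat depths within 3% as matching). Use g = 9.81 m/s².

V₁ = q/y₁ = 3.65/0.435 = 8.39 m/s. Fr₁ = V₁/√(g·y₁) = 8.39/√(9.81×0.435) = 4.06.
Conjugate-depth relation: y₂/y₁ = ½[√(1 + 8Fr₁²) − 1] = ½[√133.0 − 1] = 5.27.
y₂ = 5.27 × 0.435 = 2.29 m.
Tailwater y_tw = 3.07 m: y_tw > y₂, so the jump is submerged.

y₂ = 2.29 m; the jump is submerged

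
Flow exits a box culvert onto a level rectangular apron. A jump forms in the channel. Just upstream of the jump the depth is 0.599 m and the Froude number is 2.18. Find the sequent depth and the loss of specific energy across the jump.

Fr₁ = 2.18 (given).
Conjugate-depth relation: y₂/y₁ = ½[√(1 + 8Fr₁²) − 1] = ½[√39.02 − 1] = 2.62.
y₂ = 2.62 × 0.599 = 1.57 m.
V₁ = Fr₁·√(g·y₁) = 2.18×√(9.81×0.599) = 5.28 m/s; q = V₁·y₁ = 3.17 m²/s. V₂ = q/y₂ = 3.17/1.57 = 2.01 m/s. E₁ = y₁ + V₁²/2g = 2.02 m; E₂ = y₂ + V₂²/2g = 1.78 m. ΔE = E₁ − E₂ = 0.244 m.

y₂ = 1.57 m; ΔE = 0.244 m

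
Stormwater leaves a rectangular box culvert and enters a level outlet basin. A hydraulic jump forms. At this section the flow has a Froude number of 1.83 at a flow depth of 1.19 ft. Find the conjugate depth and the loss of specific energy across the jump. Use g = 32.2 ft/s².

y₂ = 2.54 ft; ΔE = 0.204 ft

Fr₁ = 1.83 (given).
Conjugate-depth relation: y₂/y₁ = ½[√(1 + 8Fr₁²) − 1] = ½[√27.79 − 1] = 2.14.
y₂ = 2.14 × 1.19 = 2.54 ft.
V₁ = Fr₁·√(g·y₁) = 1.83×√(32.2×1.19) = 11.3 ft/s; q = V₁·y₁ = 13.5 ft²/s. V₂ = q/y₂ = 13.5/2.54 = 5.30 ft/s. E₁ = y₁ + V₁²/2g = 3.18 ft; E₂ = y₂ + V₂²/2g = 2.98 ft. ΔE = E₁ − E₂ = 0.204 ft.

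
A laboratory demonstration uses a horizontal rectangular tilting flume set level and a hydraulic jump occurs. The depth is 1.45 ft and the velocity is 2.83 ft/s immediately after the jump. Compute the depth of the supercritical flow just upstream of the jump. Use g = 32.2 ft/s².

Fr₂ = V₂/√(g·y₂) = 2.83/√(32.2×1.45) = 0.414.
Since the conjugate-depth ratio holds either way, y₁/y₂ = ½[√(1 + 8Fr₂²) − 1] = ½[√2.372 − 1] = 0.270.
y₁ = 0.270 × 1.45 = 0.392 ft.

y₁ = 0.392 ft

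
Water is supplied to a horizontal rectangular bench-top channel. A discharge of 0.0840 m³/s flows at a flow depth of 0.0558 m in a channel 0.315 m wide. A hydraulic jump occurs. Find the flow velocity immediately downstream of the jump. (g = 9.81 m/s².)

q = Q/b = 0.0840/0.315 = 0.267 m²/s; V₁ = q/y₁ = 4.78 m/s. Fr₁ = V₁/√(g·y₁) = 6.46.
Sequent-depth ratio: y₂/y₁ = ½[√(1 + 8Fr₁²) − 1] = ½[√334.8 − 1] = 8.65.
y₂ = 8.65 × 0.0558 = 0.483 m.
V₂ = q/y₂ = 0.267/0.483 = 0.553 m/s.

V₂ = 0.553 m/s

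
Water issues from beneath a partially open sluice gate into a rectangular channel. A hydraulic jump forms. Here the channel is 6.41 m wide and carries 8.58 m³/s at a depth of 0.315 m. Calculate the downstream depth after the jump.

q = Q/b = 8.58/6.41 = 1.34 m²/s; V₁ = q/y₁ = 4.25 m/s. Fr₁ = V₁/√(g·y₁) = 2.42.
Sequent-depth ratio: y₂/y₁ = ½[√(1 + 8Fr₁²) − 1] = ½[√47.75 − 1] = 2.95.
y₂ = 2.95 × 0.315 = 0.931 m.

y₂ = 0.931 m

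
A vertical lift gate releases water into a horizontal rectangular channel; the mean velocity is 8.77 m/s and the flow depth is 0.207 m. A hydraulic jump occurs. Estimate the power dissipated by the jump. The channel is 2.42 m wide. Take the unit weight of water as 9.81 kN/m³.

Fr₁ = V₁/√(g·y₁) = 8.77/√(9.81×0.207) = 6.15.
By Bélanger, y₂/y₁ = ½[√(1 + 8Fr₁²) − 1] = ½[√304.0 − 1] = 8.22.
y₂ = 8.22 × 0.207 = 1.70 m.
Head loss: ΔE = (y₂ − y₁)³/(4y₁y₂) = (1.70 − 0.207)³/(4×0.207×1.70) = 3.34/1.41 = 2.37 m.
q = V₁·y₁ = 8.77 × 0.207 = 1.82 m²/s. Q = q·b = 1.82 × 2.42 = 4.39 m³/s. P = γ·Q·ΔE = 9.81 × 4.39 × 2.37 = 102 kW.

P = 102 kW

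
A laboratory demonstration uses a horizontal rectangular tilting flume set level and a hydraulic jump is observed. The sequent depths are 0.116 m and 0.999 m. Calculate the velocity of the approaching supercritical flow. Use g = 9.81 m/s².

For a rectangular channel the momentum equation gives q² = ½·g·y₁·y₂·(y₁ + y₂) = ½×9.81×0.116×0.999×1.11 = 0.634.
q = √0.634 = 0.796 m²/s.
V₁ = q/y₁ = 0.796/0.116 = 6.86 m/s.

V₁ = 6.86 m/s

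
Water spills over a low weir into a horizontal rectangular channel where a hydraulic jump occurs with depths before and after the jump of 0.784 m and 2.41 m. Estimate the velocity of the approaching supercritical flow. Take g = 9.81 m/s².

For a rectangular channel the momentum equation gives q² = ½·g·y₁·y₂·(y₁ + y₂) = ½×9.81×0.784×2.41×3.19 = 29.6.
q = √29.6 = 5.44 m²/s.
V₁ = q/y₁ = 5.44/0.784 = 6.94 m/s.

V₁ = 6.94 m/s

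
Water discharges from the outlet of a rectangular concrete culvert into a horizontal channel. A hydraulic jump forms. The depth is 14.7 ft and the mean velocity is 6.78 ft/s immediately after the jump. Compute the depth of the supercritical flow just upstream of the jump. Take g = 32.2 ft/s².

y₁ = 2.45 ft

Fr₂ = V₂/√(g·y₂) = 6.78/√(32.2×14.7) = 0.312.
The Bélanger relation is symmetric: y₁/y₂ = ½[√(1 + 8Fr₂²) − 1] = ½[√1.777 − 1] = 0.167.
y₁ = 0.167 × 14.7 = 2.45 ft.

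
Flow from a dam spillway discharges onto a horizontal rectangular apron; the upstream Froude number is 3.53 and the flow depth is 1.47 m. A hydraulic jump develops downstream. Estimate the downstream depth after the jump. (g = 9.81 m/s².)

Fr₁ = 3.53 (given).
Conjugate-depth relation: y₂/y₁ = ½[√(1 + 8Fr₁²) − 1] = ½[√100.7 − 1] = 4.52.
y₂ = 4.52 × 1.47 = 6.64 m.

y₂ = 6.64 m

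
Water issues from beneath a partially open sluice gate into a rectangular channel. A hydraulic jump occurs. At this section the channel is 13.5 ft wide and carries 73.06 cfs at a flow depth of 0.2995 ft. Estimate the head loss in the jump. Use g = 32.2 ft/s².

ΔE = 2.966 ft

q = Q/b = 73.06/13.5 = 5.412 ft²/s; V₁ = q/y₁ = 18.07 ft/s. Fr₁ = V₁/√(g·y₁) = 5.819.
Bélanger equation: y₂/y₁ = ½[√(1 + 8Fr₁²) − 1] = ½[√271.85 − 1] = 7.744.
y₂ = 7.744 × 0.2995 = 2.319 ft.
V₂ = q/y₂ = 5.412/2.319 = 2.333 ft/s. E₁ = y₁ + V₁²/2g = 5.370 ft; E₂ = y₂ + V₂²/2g = 2.404 ft. ΔE = E₁ − E₂ = 2.966 ft.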